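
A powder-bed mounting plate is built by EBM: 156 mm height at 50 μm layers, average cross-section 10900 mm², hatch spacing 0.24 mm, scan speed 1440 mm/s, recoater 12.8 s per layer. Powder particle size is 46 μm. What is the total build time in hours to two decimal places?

38.43 hours

Number of layers: 156 / 0.05 → 3120 (rounded up).
Scan path per layer = 10900 / 0.24 = 45416.7 mm.
Scan time per layer = 45416.7 / 1440 = 31.5394 s.
Time per layer = 31.5394 + 12.8, so 44.3394 s.
3120 layers × 44.3394 s/layer = 138338.928 s, i.e. 38.43 hours.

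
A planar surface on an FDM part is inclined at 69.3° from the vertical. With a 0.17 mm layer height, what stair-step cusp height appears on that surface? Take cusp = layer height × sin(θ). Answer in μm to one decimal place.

159.0 μm

sin(69.3°) = 0.9354, so cusp = 0.17 × 0.9354 = 0.159018 mm → 159.0 μm.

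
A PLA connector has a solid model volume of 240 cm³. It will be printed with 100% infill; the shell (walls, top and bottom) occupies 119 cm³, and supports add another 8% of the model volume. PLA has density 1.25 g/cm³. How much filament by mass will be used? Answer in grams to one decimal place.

324.0 g

Interior volume = 240 − 119, so 121 cm³.
Infill volume: 1.00 × 121 → 121 cm³.
Support = 0.08 × 240, so 19.2 cm³.
Deposited volume: 119 + 121 + 19.2 → 259.2 cm³.
Mass = 259.2 × 1.25 = 324 g.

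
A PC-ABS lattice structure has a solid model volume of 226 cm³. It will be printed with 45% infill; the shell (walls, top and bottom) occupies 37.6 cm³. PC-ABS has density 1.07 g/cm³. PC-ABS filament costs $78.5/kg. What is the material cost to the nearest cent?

$10.28

Volume inside the shell: 226 − 37.6 → 188.4 cm³.
Deposited infill = 0.45 × 188.4 = 84.78 cm³.
Total printed volume = 37.6 + 84.78 = 122.38 cm³.
Mass = 122.38 × 1.07 = 130.9466 g.
At $78.5/kg: 130.9466/1000 × 78.5 = $10.28.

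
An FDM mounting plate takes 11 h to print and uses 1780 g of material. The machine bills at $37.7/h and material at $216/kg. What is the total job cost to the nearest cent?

$799.18

Time charge = 37.7 × 11, so $414.70.
Material cost = 216 × 1780/1000 = $384.48.
Total = 414.70 + 384.48 = $799.18.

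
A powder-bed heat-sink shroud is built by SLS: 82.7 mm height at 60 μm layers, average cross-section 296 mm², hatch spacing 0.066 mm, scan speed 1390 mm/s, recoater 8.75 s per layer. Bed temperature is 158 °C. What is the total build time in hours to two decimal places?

4.59 hours

Layers = ⌈82.7/0.06⌉ = 1379.
Hatch length per layer = 296 / 0.066 = 4484.8 mm.
Laser time per layer: 4484.8 / 1390 → 3.2265 s.
Per-layer time: 3.2265 + 8.75 → 11.9765 s.
Total: 1379 × 11.9765 s = 16515.5935 s → 4.59 hours.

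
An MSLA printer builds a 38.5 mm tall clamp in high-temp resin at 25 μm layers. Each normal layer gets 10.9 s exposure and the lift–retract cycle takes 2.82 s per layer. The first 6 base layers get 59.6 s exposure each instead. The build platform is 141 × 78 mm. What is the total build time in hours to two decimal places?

Number of layers: 38.5 / 0.025 → 1540 (rounded up).
Base layers = 6 × (59.6 + 2.82) = 374.52 s.
Remaining layers = 1534 × (10.9 + 2.82), so 21046.48 s.
Total = 374.52 + 21046.48 = 21421 s = 5.95 hours.

5.95 hours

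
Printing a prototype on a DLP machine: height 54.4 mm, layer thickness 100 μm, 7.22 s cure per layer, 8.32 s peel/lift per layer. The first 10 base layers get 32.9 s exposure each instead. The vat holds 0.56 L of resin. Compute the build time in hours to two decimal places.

2.42 hours

Number of layers: 54.4 / 0.1 → 544 (rounded up).
Base layers = 10 × (32.9 + 8.32) = 412.2 s.
Remaining layers: 534 × (7.22 + 8.32) → 8298.36 s.
Total = 412.2 + 8298.36 = 8710.56 s = 2.42 hours.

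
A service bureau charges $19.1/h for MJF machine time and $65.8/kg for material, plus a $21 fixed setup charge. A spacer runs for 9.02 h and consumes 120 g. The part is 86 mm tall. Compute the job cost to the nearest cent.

Machine cost = 19.1 × 9.02, so $172.282.
Material cost: 65.8 × 120/1000 → $7.896.
Total = 172.282 + 7.896 + 21 = 201.178 ≈ $201.18.

$201.18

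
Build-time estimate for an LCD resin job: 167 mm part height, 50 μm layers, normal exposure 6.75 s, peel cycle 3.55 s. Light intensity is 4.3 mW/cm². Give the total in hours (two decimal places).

9.56 hours

Layer count = ceil(167 / 0.05) = 3340.
Each layer takes: 6.75 + 3.55 → 10.3 s.
Build time: 3340 × 10.3 s = 34402 s, i.e. 9.56 hours.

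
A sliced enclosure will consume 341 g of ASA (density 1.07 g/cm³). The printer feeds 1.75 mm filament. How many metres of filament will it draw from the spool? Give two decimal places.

Extruded volume: 341/1.07 = 318.6916 cm³ (318691.6 mm³).
A = π r² = π × 0.875² = 2.4053 mm².
Length = 318691.6 / 2.4053 = 132495.57 mm = 132.50 m.

132.50 m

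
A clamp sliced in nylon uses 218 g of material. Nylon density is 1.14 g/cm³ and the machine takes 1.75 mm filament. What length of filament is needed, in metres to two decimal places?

79.50 m

Volume = 218 g / 1.14 g·cm⁻³ = 191.2281 cm³ = 191228.1 mm³.
Filament cross-section = π × (1.75/2)² = 2.4053 mm².
Length = 191228.1 / 2.4053 = 79502.81 mm = 79.50 m.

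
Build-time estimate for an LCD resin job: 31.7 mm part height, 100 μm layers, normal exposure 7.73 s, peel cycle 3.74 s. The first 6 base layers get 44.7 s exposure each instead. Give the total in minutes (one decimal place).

Layers = ⌈31.7/0.1⌉ = 317.
Base layers = 6 × (44.7 + 3.74), so 290.64 s.
Regular layers = 311 × (7.73 + 3.74), so 3567.17 s.
Sum: 290.64 + 3567.17 = 3857.81 s → 64.3 minutes.

64.3 minutes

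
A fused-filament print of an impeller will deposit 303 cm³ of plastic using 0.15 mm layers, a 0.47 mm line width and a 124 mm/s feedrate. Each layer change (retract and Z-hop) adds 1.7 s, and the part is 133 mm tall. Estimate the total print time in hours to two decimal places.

Extrusion cross-section: 0.15 × 0.47 → 0.0705 mm².
Toolpath length = 303 cm³ / 0.0705 mm² = 303000 / 0.0705 = 4297872.3 mm.
Extrusion time: 4297872.3 / 124 → 34660.3 s.
Layers = ⌈133/0.15⌉ = 887.
Non-print overhead: 887 × 1.7 → 1507.9 s.
Total = 34660.3 + 1507.9 = 36168.2 s = 10.05 hours.

10.05 hours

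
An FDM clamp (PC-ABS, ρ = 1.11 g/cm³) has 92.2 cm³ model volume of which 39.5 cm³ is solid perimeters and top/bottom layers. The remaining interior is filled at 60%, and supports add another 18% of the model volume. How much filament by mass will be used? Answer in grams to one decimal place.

Infill region = 92.2 − 39.5 = 52.7 cm³.
Infill deposited = 0.60 × 52.7 = 31.62 cm³.
Support: 0.18 × 92.2 → 16.596 cm³.
Deposited volume = 39.5 + 31.62 + 16.596 = 87.716 cm³.
Mass: 87.716 × 1.11 → 97.36476 g.

97.4 g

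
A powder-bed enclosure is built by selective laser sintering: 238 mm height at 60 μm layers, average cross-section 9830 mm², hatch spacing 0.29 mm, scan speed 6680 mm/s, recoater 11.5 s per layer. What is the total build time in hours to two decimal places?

18.26 hours

Layers = ⌈238/0.06⌉ = 3967.
Scan path per layer = 9830 / 0.29, so 33896.6 mm.
Laser time per layer: 33896.6 / 6680 → 5.0743 s.
Per-layer time = 5.0743 + 11.5, so 16.5743 s.
Build time = 3967 × 16.5743 = 65750.2481 s = 18.26 hours.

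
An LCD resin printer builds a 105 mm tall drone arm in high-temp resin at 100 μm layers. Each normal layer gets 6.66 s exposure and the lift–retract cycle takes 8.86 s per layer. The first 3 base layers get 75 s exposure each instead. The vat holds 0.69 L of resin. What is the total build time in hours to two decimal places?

4.58 hours

Layers = ⌈105/0.1⌉ = 1050.
Base layers: 3 × (75 + 8.86) → 251.58 s.
Regular layers = 1047 × (6.66 + 8.86), so 16249.44 s.
Sum: 251.58 + 16249.44 = 16501.02 s → 4.58 hours.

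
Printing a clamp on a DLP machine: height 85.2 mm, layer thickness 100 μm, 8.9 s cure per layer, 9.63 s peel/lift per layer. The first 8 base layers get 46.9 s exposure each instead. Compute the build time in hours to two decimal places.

Layer count = ceil(85.2 / 0.1) = 852.
Bottom layers = 8 × (46.9 + 9.63), so 452.24 s.
Remaining layers: 844 × (8.9 + 9.63) → 15639.32 s.
Sum: 452.24 + 15639.32 = 16091.56 s → 4.47 hours.

4.47 hours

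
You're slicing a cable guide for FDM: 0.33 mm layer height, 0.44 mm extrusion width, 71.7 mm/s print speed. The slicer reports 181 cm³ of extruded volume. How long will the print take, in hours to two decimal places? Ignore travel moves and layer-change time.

Line area: 0.33 × 0.44 → 0.1452 mm².
Total extruded path = 181000/0.1452 = 1246556.5 mm.
Time extruding = 1246556.5 / 71.7, so 17385.7 s.
That's 17385.7 s → 4.83 hours.

4.83 hours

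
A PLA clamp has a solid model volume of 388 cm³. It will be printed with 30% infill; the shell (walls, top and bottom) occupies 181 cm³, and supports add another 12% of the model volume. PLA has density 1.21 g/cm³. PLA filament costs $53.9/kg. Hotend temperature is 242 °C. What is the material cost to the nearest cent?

Interior volume: 388 − 181 → 207 cm³.
Infill volume: 0.30 × 207 → 62.1 cm³.
Support: 0.12 × 388 → 46.56 cm³.
Total extruded = 181 + 62.1 + 46.56 = 289.66 cm³.
Mass: 289.66 × 1.21 → 350.4886 g.
At $53.9/kg: 350.4886/1000 × 53.9 = $18.89.

$18.89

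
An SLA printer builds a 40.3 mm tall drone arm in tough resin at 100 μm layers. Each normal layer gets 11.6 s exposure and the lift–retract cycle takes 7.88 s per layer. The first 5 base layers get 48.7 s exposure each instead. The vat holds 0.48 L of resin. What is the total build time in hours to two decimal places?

Layers = ⌈40.3/0.1⌉ = 403.
Bottom layers: 5 × (48.7 + 7.88) → 282.9 s.
Normal layers = 398 × (11.6 + 7.88), so 7753.04 s.
Sum: 282.9 + 7753.04 = 8035.94 s → 2.23 hours.

2.23 hours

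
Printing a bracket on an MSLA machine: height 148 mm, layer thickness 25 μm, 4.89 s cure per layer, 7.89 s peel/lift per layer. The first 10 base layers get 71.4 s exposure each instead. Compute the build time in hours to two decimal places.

Number of layers: 148 / 0.025 → 5920 (rounded up).
Base layers = 10 × (71.4 + 7.89) = 792.9 s.
Regular layers = 5910 × (4.89 + 7.89), so 75529.8 s.
Sum: 792.9 + 75529.8 = 76322.7 s → 21.20 hours.

21.20 hours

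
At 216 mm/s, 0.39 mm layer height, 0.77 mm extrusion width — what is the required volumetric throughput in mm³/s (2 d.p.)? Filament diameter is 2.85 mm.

64.86

Extrusion cross-section = 0.39 × 0.77, so 0.3003 mm².
Volumetric flow = 216 × 0.3003 = 64.86 mm³/s.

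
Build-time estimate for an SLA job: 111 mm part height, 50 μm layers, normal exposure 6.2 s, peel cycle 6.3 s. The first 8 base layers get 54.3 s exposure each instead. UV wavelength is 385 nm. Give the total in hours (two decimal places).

7.82 hours

Number of layers: 111 / 0.05 → 2220 (rounded up).
Bottom layers: 8 × (54.3 + 6.3) → 484.8 s.
Regular layers = 2212 × (6.2 + 6.3) = 27650 s.
Sum: 484.8 + 27650 = 28134.8 s → 7.82 hours.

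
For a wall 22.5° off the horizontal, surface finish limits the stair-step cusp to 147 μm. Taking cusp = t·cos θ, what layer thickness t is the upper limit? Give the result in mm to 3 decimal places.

cos(22.5°) = 0.9239; t_max = 0.147/0.9239 = 0.159 mm.

0.159 mm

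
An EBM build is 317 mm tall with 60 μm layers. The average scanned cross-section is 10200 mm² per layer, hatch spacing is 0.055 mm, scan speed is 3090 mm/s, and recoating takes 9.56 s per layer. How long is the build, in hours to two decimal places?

Number of layers: 317 / 0.06 → 5284 (rounded up).
Scan path per layer: 10200 / 0.055 → 185454.5 mm.
Beam time per layer = 185454.5 / 3090 = 60.0176 s.
Layer cycle = 60.0176 + 9.56 = 69.5776 s.
Total: 5284 × 69.5776 s = 367648.0384 s → 102.12 hours.

102.12 hours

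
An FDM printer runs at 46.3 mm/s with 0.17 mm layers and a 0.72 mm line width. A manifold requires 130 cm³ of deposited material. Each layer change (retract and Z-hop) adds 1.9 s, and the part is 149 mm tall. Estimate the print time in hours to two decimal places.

6.83 hours

Line area = 0.17 × 0.72 = 0.1224 mm².
Toolpath length = 130 cm³ / 0.1224 mm² = 130000 / 0.1224 = 1062091.5 mm.
Time extruding: 1062091.5 / 46.3 → 22939.3 s.
Number of layers: 149 / 0.17 → 877 (rounded up).
Layer-change overhead = 877 × 1.9, so 1666.3 s.
Total = 22939.3 + 1666.3 = 24605.6 s = 6.83 hours.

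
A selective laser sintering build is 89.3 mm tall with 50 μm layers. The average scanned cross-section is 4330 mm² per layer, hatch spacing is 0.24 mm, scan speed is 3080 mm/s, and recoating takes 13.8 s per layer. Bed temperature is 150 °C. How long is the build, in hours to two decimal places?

9.75 hours

Number of layers: 89.3 / 0.05 → 1786 (rounded up).
Per-layer scan distance: 4330 / 0.24 → 18041.7 mm.
Per-layer scan time = 18041.7 / 3080 = 5.8577 s.
Per-layer time: 5.8577 + 13.8 → 19.6577 s.
1786 layers × 19.6577 s/layer = 35108.6522 s, i.e. 9.75 hours.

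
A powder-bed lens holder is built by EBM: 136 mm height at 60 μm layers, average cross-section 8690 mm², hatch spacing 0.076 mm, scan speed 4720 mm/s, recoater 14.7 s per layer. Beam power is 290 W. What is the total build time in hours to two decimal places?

24.51 hours

Layers = ⌈136/0.06⌉ = 2267.
Per-layer scan distance = 8690 / 0.076, so 114342.1 mm.
Beam time per layer: 114342.1 / 4720 → 24.225 s.
Layer cycle = 24.225 + 14.7, so 38.925 s.
Total: 2267 × 38.925 s = 88242.975 s → 24.51 hours.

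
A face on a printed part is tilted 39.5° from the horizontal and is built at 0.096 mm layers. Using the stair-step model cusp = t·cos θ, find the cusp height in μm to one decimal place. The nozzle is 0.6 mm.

Cusp = layer height × cos(39.5°) = 0.096 × 0.7716 = 0.074074 mm = 74.1 μm.

74.1 μm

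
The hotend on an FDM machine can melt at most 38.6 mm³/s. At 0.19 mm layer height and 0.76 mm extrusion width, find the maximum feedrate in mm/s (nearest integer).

Bead cross-section: 0.19 × 0.76 → 0.1444 mm².
v_max = Q/A = 38.6/0.1444 = 267.31 mm/s → 267 mm/s.

267 mm/s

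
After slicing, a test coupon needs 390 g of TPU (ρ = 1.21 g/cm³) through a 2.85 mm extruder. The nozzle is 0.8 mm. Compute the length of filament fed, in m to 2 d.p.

50.52 m

Extruded volume: 390/1.21 = 322.314 cm³ (322314 mm³).
Cross-section of 2.85 mm filament: π·(2.85/2)² = 6.3794 mm².
L = V/A = 322314/6.3794 = 50524.19 mm → 50.52 m.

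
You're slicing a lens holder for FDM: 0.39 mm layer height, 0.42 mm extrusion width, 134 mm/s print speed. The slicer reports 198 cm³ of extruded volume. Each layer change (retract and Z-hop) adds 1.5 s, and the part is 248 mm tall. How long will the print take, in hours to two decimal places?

Extrusion cross-section: 0.39 × 0.42 → 0.1638 mm².
Toolpath length = 198 cm³ / 0.1638 mm² = 198000 / 0.1638 = 1208791.2 mm.
Print-move time: 1208791.2 / 134 → 9020.8 s.
Layer count = ceil(248 / 0.39) = 636.
Layer-change overhead = 636 × 1.5, so 954 s.
Total = 9020.8 + 954 = 9974.8 s = 2.77 hours.

2.77 hours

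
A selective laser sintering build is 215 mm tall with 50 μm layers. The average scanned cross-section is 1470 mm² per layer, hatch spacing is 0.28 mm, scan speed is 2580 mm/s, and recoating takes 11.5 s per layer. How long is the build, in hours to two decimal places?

Number of layers: 215 / 0.05 → 4300 (rounded up).
Per-layer scan distance = 1470 / 0.28, so 5250 mm.
Scan time per layer = 5250 / 2580 = 2.0349 s.
Time per layer = 2.0349 + 11.5, so 13.5349 s.
Total: 4300 × 13.5349 s = 58200.07 s → 16.17 hours.

16.17 hours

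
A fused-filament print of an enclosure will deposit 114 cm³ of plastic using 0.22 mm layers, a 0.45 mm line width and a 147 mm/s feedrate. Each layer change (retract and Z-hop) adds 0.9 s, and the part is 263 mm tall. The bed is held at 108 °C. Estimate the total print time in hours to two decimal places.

2.47 hours

Line area = 0.22 × 0.45, so 0.099 mm².
Path length: 114000 mm³ / 0.099 mm² → 1151515.2 mm.
Time extruding: 1151515.2 / 147 → 7833.4 s.
Layers = ⌈263/0.22⌉ = 1196.
Non-print overhead = 1196 × 0.9, so 1076.4 s.
Altogether 7833.4 + 1076.4 = 8909.8 s, i.e. 2.47 hours.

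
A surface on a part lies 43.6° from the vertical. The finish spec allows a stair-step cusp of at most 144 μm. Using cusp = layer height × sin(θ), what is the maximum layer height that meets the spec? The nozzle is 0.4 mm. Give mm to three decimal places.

0.209 mm

Layer height = cusp / sin(43.6°) = 0.144 / 0.6896 = 0.209 mm.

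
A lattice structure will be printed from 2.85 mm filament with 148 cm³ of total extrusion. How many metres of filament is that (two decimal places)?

23.20 m

Cross-section of 2.85 mm filament: π·(2.85/2)² = 6.3794 mm².
Length = 148 cm³ / 6.3794 mm² = 148000 / 6.3794 = 23199.67 mm = 23.20 m.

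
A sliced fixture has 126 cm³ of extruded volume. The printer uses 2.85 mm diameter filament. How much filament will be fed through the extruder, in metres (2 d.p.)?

Cross-section of 2.85 mm filament: π·(2.85/2)² = 6.3794 mm².
L = 126000 mm³ / 6.3794 mm² = 19751.07 mm, i.e. 19.75 m.

19.75 m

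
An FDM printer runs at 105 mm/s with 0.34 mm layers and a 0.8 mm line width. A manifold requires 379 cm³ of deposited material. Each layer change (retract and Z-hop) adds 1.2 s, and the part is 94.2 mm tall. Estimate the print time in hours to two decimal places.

3.78 hours

Line area = 0.34 × 0.8, so 0.272 mm².
Path length: 379000 mm³ / 0.272 mm² → 1393382.4 mm.
Time extruding = 1393382.4 / 105, so 13270.3 s.
Layers = ⌈94.2/0.34⌉ = 278.
Layer-change overhead: 278 × 1.2 → 333.6 s.
Total = 13270.3 + 333.6 = 13603.9 s = 3.78 hours.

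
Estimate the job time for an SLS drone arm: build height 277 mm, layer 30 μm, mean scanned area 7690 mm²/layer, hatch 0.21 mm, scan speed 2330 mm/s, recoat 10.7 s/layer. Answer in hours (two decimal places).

Layer count = ceil(277 / 0.03) = 9234.
Hatch length per layer = 7690 / 0.21, so 36619 mm.
Laser time per layer = 36619 / 2330 = 15.7163 s.
Per-layer time = 15.7163 + 10.7, so 26.4163 s.
9234 layers × 26.4163 s/layer = 243928.1142 s, i.e. 67.76 hours.

67.76 hours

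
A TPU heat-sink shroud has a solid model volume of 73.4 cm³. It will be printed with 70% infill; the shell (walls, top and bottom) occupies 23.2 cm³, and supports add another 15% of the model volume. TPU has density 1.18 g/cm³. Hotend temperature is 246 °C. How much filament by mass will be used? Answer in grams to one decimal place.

Interior volume = 73.4 − 23.2, so 50.2 cm³.
Infill deposited: 0.70 × 50.2 → 35.14 cm³.
Support = 0.15 × 73.4 = 11.01 cm³.
Total printed volume: 23.2 + 35.14 + 11.01 → 69.35 cm³.
Mass = 69.35 × 1.18, so 81.833 g.

81.8 g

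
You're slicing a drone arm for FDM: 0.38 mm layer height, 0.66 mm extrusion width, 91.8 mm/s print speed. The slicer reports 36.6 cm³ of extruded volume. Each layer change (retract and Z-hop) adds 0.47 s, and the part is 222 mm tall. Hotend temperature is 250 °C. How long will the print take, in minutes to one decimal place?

Line area = 0.38 × 0.66 = 0.2508 mm².
Path length: 36600 mm³ / 0.2508 mm² → 145933 mm.
Time extruding: 145933 / 91.8 → 1589.7 s.
Layer count = ceil(222 / 0.38) = 585.
Non-print overhead = 585 × 0.47, so 274.95 s.
Total = 1589.7 + 274.95 = 1864.65 s = 31.1 minutes.

31.1 minutes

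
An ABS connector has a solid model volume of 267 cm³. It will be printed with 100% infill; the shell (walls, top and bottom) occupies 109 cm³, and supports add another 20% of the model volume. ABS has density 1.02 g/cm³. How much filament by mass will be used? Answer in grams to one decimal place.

326.8 g

Volume inside the shell = 267 − 109, so 158 cm³.
Infill deposited = 1.00 × 158 = 158 cm³.
Support = 0.20 × 267, so 53.4 cm³.
Total extruded: 109 + 158 + 53.4 → 320.4 cm³.
Mass = 320.4 × 1.02 = 326.808 g.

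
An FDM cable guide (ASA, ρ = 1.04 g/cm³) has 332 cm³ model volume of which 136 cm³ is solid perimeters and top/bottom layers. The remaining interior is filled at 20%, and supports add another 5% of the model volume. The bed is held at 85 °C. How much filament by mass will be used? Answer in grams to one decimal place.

199.5 g

Interior volume = 332 − 136 = 196 cm³.
Infill deposited = 0.20 × 196, so 39.2 cm³.
Support: 0.05 × 332 → 16.6 cm³.
Total extruded = 136 + 39.2 + 16.6, so 191.8 cm³.
Mass = 191.8 × 1.04, so 199.472 g.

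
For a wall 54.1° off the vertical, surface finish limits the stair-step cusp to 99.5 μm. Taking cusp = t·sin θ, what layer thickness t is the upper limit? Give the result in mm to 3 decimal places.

t = h_c / sin θ = 0.0995 / 0.8100 = 0.123 mm.

0.123 mm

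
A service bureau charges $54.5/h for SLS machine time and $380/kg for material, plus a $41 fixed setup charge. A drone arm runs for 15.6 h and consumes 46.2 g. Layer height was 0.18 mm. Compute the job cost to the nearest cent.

Time charge = 54.5 × 15.6, so $850.20.
Material cost: 380 × 46.2/1000 → $17.556.
Adding setup: 850.20 + 17.556 + 41 → 908.756 ≈ $908.76.

$908.76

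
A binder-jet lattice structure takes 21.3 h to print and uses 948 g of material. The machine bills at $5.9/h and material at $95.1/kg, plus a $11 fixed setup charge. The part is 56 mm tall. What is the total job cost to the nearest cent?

$226.82

Machine cost = 5.9 × 21.3, so $125.67.
Material charge = 95.1 × 948/1000 = $90.1548.
Adding setup: 125.67 + 90.1548 + 11 → 226.8248 ≈ $226.82.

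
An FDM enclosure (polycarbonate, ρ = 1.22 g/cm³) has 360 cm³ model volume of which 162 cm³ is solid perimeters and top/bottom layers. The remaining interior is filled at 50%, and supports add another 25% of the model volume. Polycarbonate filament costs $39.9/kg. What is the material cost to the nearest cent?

Volume inside the shell = 360 − 162, so 198 cm³.
Infill deposited: 0.50 × 198 → 99 cm³.
Support = 0.25 × 360 = 90 cm³.
Total extruded = 162 + 99 + 90, so 351 cm³.
Mass = 351 × 1.22 = 428.22 g.
At $39.9/kg: 428.22/1000 × 39.9 = $17.09.

$17.09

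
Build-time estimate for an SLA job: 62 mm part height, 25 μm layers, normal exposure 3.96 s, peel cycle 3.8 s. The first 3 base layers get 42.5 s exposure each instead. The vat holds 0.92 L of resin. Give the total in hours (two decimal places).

5.38 hours

Number of layers: 62 / 0.025 → 2480 (rounded up).
Burn-in layers: 3 × (42.5 + 3.8) → 138.9 s.
Regular layers = 2477 × (3.96 + 3.8), so 19221.52 s.
Sum: 138.9 + 19221.52 = 19360.42 s → 5.38 hours.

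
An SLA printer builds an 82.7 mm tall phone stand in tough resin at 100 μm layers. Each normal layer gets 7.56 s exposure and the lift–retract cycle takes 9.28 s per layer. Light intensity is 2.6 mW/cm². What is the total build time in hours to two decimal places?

Layer count = ceil(82.7 / 0.1) = 827.
Cycle time = 7.56 + 9.28, so 16.84 s.
Build time: 827 × 16.84 s = 13926.68 s, i.e. 3.87 hours.

3.87 hours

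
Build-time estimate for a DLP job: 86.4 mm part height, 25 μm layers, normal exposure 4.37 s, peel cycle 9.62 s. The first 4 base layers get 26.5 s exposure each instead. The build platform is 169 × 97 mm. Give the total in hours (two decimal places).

13.45 hours

Number of layers: 86.4 / 0.025 → 3456 (rounded up).
Bottom layers = 4 × (26.5 + 9.62) = 144.48 s.
Regular layers = 3452 × (4.37 + 9.62), so 48293.48 s.
Sum: 144.48 + 48293.48 = 48437.96 s → 13.45 hours.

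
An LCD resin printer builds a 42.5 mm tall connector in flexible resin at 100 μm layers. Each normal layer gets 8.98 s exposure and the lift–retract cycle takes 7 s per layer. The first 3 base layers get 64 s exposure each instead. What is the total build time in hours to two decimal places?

Layer count = ceil(42.5 / 0.1) = 425.
Base layers = 3 × (64 + 7), so 213 s.
Normal layers = 422 × (8.98 + 7), so 6743.56 s.
Total = 213 + 6743.56 = 6956.56 s = 1.93 hours.

1.93 hours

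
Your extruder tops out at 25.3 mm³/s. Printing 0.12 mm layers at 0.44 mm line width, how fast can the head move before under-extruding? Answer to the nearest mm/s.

Extrusion cross-section = 0.12 × 0.44 = 0.0528 mm².
v_max = Q/A = 25.3/0.0528 = 479.17 mm/s → 479 mm/s.

479 mm/s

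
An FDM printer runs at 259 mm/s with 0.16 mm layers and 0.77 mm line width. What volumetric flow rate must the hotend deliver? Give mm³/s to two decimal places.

Bead cross-section: 0.16 × 0.77 → 0.1232 mm².
Volumetric flow = 259 × 0.1232 = 31.91 mm³/s.

31.91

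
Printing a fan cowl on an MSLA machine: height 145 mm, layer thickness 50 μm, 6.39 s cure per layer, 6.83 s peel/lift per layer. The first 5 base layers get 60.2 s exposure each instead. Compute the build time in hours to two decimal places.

Number of layers: 145 / 0.05 → 2900 (rounded up).
Bottom layers = 5 × (60.2 + 6.83), so 335.15 s.
Remaining layers = 2895 × (6.39 + 6.83) = 38271.9 s.
Total = 335.15 + 38271.9 = 38607.05 s = 10.72 hours.

10.72 hours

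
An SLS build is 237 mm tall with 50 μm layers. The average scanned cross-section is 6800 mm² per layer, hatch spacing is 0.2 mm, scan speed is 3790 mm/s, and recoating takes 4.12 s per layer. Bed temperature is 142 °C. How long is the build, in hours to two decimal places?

Layer count = ceil(237 / 0.05) = 4740.
Scan path per layer = 6800 / 0.2, so 34000 mm.
Scan time per layer = 34000 / 3790 = 8.971 s.
Layer cycle = 8.971 + 4.12, so 13.091 s.
4740 layers × 13.091 s/layer = 62051.34 s, i.e. 17.24 hours.

17.24 hours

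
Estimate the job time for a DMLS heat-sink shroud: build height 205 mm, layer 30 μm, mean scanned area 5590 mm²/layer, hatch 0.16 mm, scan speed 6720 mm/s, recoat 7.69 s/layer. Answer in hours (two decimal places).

Number of layers: 205 / 0.03 → 6834 (rounded up).
Hatch length per layer: 5590 / 0.16 → 34937.5 mm.
Scan time per layer = 34937.5 / 6720 = 5.199 s.
Per-layer time = 5.199 + 7.69 = 12.889 s.
Build time = 6834 × 12.889 = 88083.426 s = 24.47 hours.

24.47 hours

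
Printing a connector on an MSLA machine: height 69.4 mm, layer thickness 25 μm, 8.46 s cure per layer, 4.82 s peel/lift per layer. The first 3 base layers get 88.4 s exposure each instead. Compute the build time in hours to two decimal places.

10.31 hours

Number of layers: 69.4 / 0.025 → 2776 (rounded up).
Base layers = 3 × (88.4 + 4.82) = 279.66 s.
Remaining layers = 2773 × (8.46 + 4.82) = 36825.44 s.
Total = 279.66 + 36825.44 = 37105.1 s = 10.31 hours.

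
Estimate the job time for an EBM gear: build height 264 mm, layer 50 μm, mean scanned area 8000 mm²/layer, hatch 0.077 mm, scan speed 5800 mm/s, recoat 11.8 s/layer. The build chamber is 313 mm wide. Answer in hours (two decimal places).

Layers = ⌈264/0.05⌉ = 5280.
Scan path per layer = 8000 / 0.077 = 103896.1 mm.
Per-layer scan time = 103896.1 / 5800, so 17.9131 s.
Per-layer time = 17.9131 + 11.8 = 29.7131 s.
Total: 5280 × 29.7131 s = 156885.168 s → 43.58 hours.

43.58 hours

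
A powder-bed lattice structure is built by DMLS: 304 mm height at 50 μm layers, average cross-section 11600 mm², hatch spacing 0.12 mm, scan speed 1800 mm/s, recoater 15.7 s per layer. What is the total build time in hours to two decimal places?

Number of layers: 304 / 0.05 → 6080 (rounded up).
Hatch length per layer: 11600 / 0.12 → 96666.7 mm.
Per-layer scan time: 96666.7 / 1800 → 53.7037 s.
Per-layer time: 53.7037 + 15.7 → 69.4037 s.
Total: 6080 × 69.4037 s = 421974.496 s → 117.22 hours.

117.22 hours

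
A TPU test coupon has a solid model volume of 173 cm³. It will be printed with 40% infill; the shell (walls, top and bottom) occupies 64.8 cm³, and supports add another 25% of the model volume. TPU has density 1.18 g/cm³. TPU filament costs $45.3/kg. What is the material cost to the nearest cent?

$8.09

Interior volume = 173 − 64.8, so 108.2 cm³.
Infill deposited = 0.40 × 108.2, so 43.28 cm³.
Support = 0.25 × 173, so 43.25 cm³.
Deposited volume: 64.8 + 43.28 + 43.25 → 151.33 cm³.
Mass = 151.33 × 1.18, so 178.5694 g.
Cost = 178.5694 g / 1000 × $45.3/kg = $8.09.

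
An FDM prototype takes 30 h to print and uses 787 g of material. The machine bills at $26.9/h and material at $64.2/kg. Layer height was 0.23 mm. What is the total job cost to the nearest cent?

Machine cost = 26.9 × 30 = $807.00.
Material charge = 64.2 × 787/1000 = $50.5254.
Job cost: 807.00 + 50.5254 = 857.5254 ≈ $857.53.

$857.53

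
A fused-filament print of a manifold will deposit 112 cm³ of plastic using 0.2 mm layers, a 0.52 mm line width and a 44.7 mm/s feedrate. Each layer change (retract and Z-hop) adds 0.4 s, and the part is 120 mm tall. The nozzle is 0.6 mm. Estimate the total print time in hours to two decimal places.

6.76 hours

Extrusion cross-section = 0.2 × 0.52, so 0.104 mm².
Toolpath length = 112 cm³ / 0.104 mm² = 112000 / 0.104 = 1076923.1 mm.
Extrusion time = 1076923.1 / 44.7, so 24092.2 s.
Layers = ⌈120/0.2⌉ = 600.
Z-hop total: 600 × 0.4 → 240 s.
Altogether 24092.2 + 240 = 24332.2 s, i.e. 6.76 hours.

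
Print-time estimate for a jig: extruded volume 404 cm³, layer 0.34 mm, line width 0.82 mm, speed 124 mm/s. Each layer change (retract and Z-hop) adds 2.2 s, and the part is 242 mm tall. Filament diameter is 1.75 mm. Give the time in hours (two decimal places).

3.68 hours

Extrusion cross-section: 0.34 × 0.82 → 0.2788 mm².
Toolpath length = 404 cm³ / 0.2788 mm² = 404000 / 0.2788 = 1449067.4 mm.
Extrusion time = 1449067.4 / 124 = 11686 s.
Number of layers: 242 / 0.34 → 712 (rounded up).
Z-hop total = 712 × 2.2, so 1566.4 s.
Total = 11686 + 1566.4 = 13252.4 s = 3.68 hours.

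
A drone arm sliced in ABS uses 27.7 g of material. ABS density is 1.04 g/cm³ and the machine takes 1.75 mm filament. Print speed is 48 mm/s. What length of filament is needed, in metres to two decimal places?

Volume = 27.7 g / 1.04 g·cm⁻³ = 26.6346 cm³ = 26634.6 mm³.
Cross-section of 1.75 mm filament: π·(1.75/2)² = 2.4053 mm².
L = V/A = 26634.6/2.4053 = 11073.3 mm → 11.07 m.

11.07 m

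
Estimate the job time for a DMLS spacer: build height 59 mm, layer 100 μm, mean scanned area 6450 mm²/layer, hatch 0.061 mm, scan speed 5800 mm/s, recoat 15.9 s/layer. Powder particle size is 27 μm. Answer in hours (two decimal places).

5.59 hours

Layers = ⌈59/0.1⌉ = 590.
Per-layer scan distance: 6450 / 0.061 → 105737.7 mm.
Scan time per layer: 105737.7 / 5800 → 18.2306 s.
Time per layer = 18.2306 + 15.9 = 34.1306 s.
Build time = 590 × 34.1306 = 20137.054 s = 5.59 hours.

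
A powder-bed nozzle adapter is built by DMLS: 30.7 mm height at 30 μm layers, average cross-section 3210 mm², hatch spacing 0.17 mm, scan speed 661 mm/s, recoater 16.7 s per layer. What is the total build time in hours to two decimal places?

Layers = ⌈30.7/0.03⌉ = 1024.
Per-layer scan distance = 3210 / 0.17 = 18882.4 mm.
Scan time per layer = 18882.4 / 661, so 28.5664 s.
Time per layer: 28.5664 + 16.7 → 45.2664 s.
1024 layers × 45.2664 s/layer = 46352.7936 s, i.e. 12.88 hours.

12.88 hours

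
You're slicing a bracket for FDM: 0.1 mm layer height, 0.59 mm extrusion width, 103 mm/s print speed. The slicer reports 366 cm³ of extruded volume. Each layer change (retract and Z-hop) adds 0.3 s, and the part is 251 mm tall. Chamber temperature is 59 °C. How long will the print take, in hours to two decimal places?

Extrusion cross-section = 0.1 × 0.59 = 0.059 mm².
Total extruded path = 366000/0.059 = 6203389.8 mm.
Extrusion time = 6203389.8 / 103, so 60227.1 s.
Layer count = ceil(251 / 0.1) = 2510.
Z-hop total = 2510 × 0.3, so 753 s.
Altogether 60227.1 + 753 = 60980.1 s, i.e. 16.94 hours.

16.94 hours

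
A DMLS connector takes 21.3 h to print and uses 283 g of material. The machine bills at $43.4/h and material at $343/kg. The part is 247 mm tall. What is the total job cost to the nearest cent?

Machine cost = 43.4 × 21.3, so $924.42.
Material charge = 343 × 283/1000, so $97.069.
Job cost: 924.42 + 97.069 = 1021.489 ≈ $1021.49.

$1021.49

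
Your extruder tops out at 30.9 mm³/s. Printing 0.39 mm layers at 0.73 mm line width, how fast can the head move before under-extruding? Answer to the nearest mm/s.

109 mm/s

Bead cross-section: 0.39 × 0.73 → 0.2847 mm².
v_max = Q/A = 30.9/0.2847 = 108.54 mm/s → 109 mm/s.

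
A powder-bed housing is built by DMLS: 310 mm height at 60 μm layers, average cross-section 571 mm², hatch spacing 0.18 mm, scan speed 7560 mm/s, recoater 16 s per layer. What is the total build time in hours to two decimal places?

23.57 hours

Number of layers: 310 / 0.06 → 5167 (rounded up).
Hatch length per layer = 571 / 0.18 = 3172.2 mm.
Laser time per layer: 3172.2 / 7560 → 0.4196 s.
Per-layer time: 0.4196 + 16 → 16.4196 s.
5167 layers × 16.4196 s/layer = 84840.0732 s, i.e. 23.57 hours.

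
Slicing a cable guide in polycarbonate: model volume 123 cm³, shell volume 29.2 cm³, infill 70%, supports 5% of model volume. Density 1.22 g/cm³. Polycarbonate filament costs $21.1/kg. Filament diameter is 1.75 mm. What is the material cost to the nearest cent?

Interior volume: 123 − 29.2 → 93.8 cm³.
Infill volume: 0.70 × 93.8 → 65.66 cm³.
Support: 0.05 × 123 → 6.15 cm³.
Deposited volume: 29.2 + 65.66 + 6.15 → 101.01 cm³.
Mass = 101.01 × 1.22, so 123.2322 g.
Cost = 123.2322 g / 1000 × $21.1/kg = $2.60.

$2.60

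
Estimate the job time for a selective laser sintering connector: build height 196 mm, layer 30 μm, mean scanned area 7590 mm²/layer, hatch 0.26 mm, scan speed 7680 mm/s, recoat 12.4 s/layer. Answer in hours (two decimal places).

Layers = ⌈196/0.03⌉ = 6534.
Hatch length per layer = 7590 / 0.26, so 29192.3 mm.
Per-layer scan time = 29192.3 / 7680, so 3.8011 s.
Layer cycle = 3.8011 + 12.4 = 16.2011 s.
Build time = 6534 × 16.2011 = 105857.9874 s = 29.40 hours.

29.40 hours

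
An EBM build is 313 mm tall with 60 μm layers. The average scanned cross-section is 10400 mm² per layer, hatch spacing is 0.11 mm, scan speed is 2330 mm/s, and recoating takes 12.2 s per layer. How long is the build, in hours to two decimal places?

76.48 hours

Layer count = ceil(313 / 0.06) = 5217.
Hatch length per layer = 10400 / 0.11 = 94545.5 mm.
Per-layer scan time: 94545.5 / 2330 → 40.5775 s.
Layer cycle: 40.5775 + 12.2 → 52.7775 s.
5217 layers × 52.7775 s/layer = 275340.2175 s, i.e. 76.48 hours.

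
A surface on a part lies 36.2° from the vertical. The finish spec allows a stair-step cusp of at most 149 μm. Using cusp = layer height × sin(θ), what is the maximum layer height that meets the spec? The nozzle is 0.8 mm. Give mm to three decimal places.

t = h_c / sin θ = 0.149 / 0.5906 = 0.252 mm.

0.252 mm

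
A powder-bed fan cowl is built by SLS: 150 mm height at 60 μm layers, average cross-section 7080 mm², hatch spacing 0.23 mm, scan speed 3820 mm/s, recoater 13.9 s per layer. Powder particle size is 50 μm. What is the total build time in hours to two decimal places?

Number of layers: 150 / 0.06 → 2500 (rounded up).
Scan path per layer = 7080 / 0.23, so 30782.6 mm.
Per-layer scan time = 30782.6 / 3820 = 8.0583 s.
Layer cycle = 8.0583 + 13.9, so 21.9583 s.
2500 layers × 21.9583 s/layer = 54895.75 s, i.e. 15.25 hours.

15.25 hours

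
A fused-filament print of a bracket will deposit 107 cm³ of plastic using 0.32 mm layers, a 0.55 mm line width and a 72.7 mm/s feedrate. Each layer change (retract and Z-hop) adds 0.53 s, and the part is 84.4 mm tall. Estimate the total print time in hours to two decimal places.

Line area = 0.32 × 0.55 = 0.176 mm².
Path length: 107000 mm³ / 0.176 mm² → 607954.5 mm.
Extrusion time = 607954.5 / 72.7 = 8362.5 s.
Number of layers: 84.4 / 0.32 → 264 (rounded up).
Non-print overhead = 264 × 0.53 = 139.92 s.
Total = 8362.5 + 139.92 = 8502.42 s = 2.36 hours.

2.36 hours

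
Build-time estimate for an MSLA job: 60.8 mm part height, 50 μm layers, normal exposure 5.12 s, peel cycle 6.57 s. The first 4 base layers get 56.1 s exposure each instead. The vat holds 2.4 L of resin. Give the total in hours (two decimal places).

Number of layers: 60.8 / 0.05 → 1216 (rounded up).
Burn-in layers = 4 × (56.1 + 6.57) = 250.68 s.
Remaining layers = 1212 × (5.12 + 6.57), so 14168.28 s.
Sum: 250.68 + 14168.28 = 14418.96 s → 4.01 hours.

4.01 hours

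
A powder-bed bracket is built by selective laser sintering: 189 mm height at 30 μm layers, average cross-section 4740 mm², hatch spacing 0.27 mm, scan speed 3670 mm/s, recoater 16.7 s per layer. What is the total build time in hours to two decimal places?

37.60 hours

Layer count = ceil(189 / 0.03) = 6300.
Hatch length per layer = 4740 / 0.27 = 17555.6 mm.
Laser time per layer = 17555.6 / 3670, so 4.7835 s.
Layer cycle: 4.7835 + 16.7 → 21.4835 s.
Total: 6300 × 21.4835 s = 135346.05 s → 37.60 hours.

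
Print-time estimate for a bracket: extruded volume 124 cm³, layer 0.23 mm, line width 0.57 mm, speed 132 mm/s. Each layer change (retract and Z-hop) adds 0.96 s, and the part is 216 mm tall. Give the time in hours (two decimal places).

2.24 hours

Bead cross-section = 0.23 × 0.57, so 0.1311 mm².
Path length: 124000 mm³ / 0.1311 mm² → 945842.9 mm.
Extrusion time: 945842.9 / 132 → 7165.5 s.
Number of layers: 216 / 0.23 → 940 (rounded up).
Non-print overhead = 940 × 0.96, so 902.4 s.
Total = 7165.5 + 902.4 = 8067.9 s = 2.24 hours.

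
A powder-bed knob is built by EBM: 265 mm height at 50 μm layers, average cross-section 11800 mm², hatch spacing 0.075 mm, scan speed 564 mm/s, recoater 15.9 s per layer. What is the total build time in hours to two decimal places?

434.10 hours

Layers = ⌈265/0.05⌉ = 5300.
Hatch length per layer: 11800 / 0.075 → 157333.3 mm.
Beam time per layer = 157333.3 / 564, so 278.9598 s.
Per-layer time = 278.9598 + 15.9 = 294.8598 s.
Total: 5300 × 294.8598 s = 1562756.94 s → 434.10 hours.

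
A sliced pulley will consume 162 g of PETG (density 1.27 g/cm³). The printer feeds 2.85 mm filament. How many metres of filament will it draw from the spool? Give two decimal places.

Extruded volume: 162/1.27 = 127.5591 cm³ (127559.1 mm³).
Cross-section of 2.85 mm filament: π·(2.85/2)² = 6.3794 mm².
Length = 127559.1 / 6.3794 = 19995.47 mm = 20.00 m.

20.00 m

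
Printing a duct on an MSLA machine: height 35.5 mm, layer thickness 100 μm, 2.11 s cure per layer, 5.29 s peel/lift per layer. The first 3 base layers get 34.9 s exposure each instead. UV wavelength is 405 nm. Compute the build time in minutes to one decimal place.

Layers = ⌈35.5/0.1⌉ = 355.
Burn-in layers: 3 × (34.9 + 5.29) → 120.57 s.
Regular layers: 352 × (2.11 + 5.29) → 2604.8 s.
Total = 120.57 + 2604.8 = 2725.37 s = 45.4 minutes.

45.4 minutes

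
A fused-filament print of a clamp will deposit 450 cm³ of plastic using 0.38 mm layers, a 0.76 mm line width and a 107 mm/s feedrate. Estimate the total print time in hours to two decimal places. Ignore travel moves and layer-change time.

4.05 hours

Bead cross-section = 0.38 × 0.76 = 0.2888 mm².
Total extruded path = 450000/0.2888 = 1558171.7 mm.
Extrusion time = 1558171.7 / 107 = 14562.4 s.
14562.4 s = 4.05 hours.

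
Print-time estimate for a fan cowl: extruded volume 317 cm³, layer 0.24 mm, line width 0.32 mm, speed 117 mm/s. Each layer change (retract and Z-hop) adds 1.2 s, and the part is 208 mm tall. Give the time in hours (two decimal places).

Extrusion cross-section = 0.24 × 0.32, so 0.0768 mm².
Total extruded path = 317000/0.0768 = 4127604.2 mm.
Extrusion time = 4127604.2 / 117, so 35278.7 s.
Layers = ⌈208/0.24⌉ = 867.
Z-hop total: 867 × 1.2 → 1040.4 s.
Total = 35278.7 + 1040.4 = 36319.1 s = 10.09 hours.

10.09 hours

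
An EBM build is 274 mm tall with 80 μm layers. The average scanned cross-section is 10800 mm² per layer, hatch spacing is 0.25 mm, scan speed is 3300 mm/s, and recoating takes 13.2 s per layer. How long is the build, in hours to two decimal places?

25.01 hours

Layer count = ceil(274 / 0.08) = 3425.
Scan path per layer = 10800 / 0.25 = 43200 mm.
Per-layer scan time = 43200 / 3300, so 13.0909 s.
Per-layer time: 13.0909 + 13.2 → 26.2909 s.
Build time = 3425 × 26.2909 = 90046.3325 s = 25.01 hours.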